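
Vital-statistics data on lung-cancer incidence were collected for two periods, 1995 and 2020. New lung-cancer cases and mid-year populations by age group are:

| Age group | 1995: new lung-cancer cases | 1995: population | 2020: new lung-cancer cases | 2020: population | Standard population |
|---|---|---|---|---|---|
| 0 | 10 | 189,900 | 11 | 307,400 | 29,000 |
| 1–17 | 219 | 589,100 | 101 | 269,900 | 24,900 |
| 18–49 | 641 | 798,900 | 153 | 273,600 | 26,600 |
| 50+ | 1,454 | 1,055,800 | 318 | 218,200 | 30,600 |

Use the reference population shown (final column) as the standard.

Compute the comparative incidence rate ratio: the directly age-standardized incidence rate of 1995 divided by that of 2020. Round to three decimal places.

1.064

Age-specific rates per 100,000 for 1995: 5.27, 37.18, 80.24, 137.72.
For 2020: 3.58, 37.42, 55.92, 145.74.
Standard total = 111,100; weights = 0.2610, 0.2241, 0.2394, 0.2754.
1995: 0.2610×5.27 + 0.2241×37.18 + 0.2394×80.24 + 0.2754×137.72 = 66.8473 per 100,000.
2020: 0.2610×3.58 + 0.2241×37.42 + 0.2394×55.92 + 0.2754×145.74 = 62.8501 per 100,000.
Ratio = 66.8473 ÷ 62.8501 = 1.06360.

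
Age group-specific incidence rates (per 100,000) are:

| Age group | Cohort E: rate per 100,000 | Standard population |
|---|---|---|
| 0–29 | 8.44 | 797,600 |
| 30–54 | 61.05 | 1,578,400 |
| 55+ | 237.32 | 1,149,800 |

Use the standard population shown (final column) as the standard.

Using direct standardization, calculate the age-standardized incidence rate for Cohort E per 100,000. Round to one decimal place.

106.6

Standard total = 3,525,800; weights = 0.2262, 0.4477, 0.3261.
Standardized rate: 0.2262×8.44 + 0.4477×61.05 + 0.3261×237.32 = 106.6321 per 100,000.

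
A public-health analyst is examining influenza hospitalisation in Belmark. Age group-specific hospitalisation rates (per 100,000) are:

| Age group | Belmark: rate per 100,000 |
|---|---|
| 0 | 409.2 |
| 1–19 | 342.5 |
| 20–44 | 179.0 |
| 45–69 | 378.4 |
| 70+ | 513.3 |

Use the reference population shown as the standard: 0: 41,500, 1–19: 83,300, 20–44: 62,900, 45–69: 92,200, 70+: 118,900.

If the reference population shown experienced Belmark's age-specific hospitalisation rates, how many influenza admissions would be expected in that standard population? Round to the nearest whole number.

Expected influenza admissions = Σ (standard pop × age-specific rate ÷ 100,000)
= 41,500×409.2/100,000 + 83,300×342.5/100,000 + 62,900×179.0/100,000 + 92,200×378.4/100,000 + 118,900×513.3/100,000
= 169.82 + 285.30 + 112.59 + 348.88 + 610.31 = 1526.91.

1527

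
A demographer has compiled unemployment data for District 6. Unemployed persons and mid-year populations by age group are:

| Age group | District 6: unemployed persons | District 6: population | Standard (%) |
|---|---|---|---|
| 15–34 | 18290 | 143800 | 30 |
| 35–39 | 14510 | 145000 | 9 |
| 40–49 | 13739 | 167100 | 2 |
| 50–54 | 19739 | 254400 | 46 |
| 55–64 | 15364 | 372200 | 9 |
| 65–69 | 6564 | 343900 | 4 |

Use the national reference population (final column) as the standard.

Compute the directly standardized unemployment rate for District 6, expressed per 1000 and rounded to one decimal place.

Age-specific rates per 1000 for District 6: 127.191, 100.069, 82.220, 77.590, 41.279, 19.087.
Standard weights: 0.30, 0.09, 0.02, 0.46, 0.09, 0.04.
Standardized rate: 0.3000×127.191 + 0.0900×100.069 + 0.0200×82.220 + 0.4600×77.590 + 0.0900×41.279 + 0.0400×19.087 = 88.9779 per 1000.

89.0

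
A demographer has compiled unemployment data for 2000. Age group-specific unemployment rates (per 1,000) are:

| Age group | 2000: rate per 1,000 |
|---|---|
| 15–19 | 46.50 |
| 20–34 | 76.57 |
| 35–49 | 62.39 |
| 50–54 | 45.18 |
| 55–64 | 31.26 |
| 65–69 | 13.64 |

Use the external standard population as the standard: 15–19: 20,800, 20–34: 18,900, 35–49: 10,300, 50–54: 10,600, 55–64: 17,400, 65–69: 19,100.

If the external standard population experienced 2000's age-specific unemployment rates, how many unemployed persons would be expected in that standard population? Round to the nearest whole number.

Expected unemployed persons = Σ (standard pop × age-specific rate ÷ 1,000)
= 20,800×46.50/1,000 + 18,900×76.57/1,000 + 10,300×62.39/1,000 + 10,600×45.18/1,000 + 17,400×31.26/1,000 + 19,100×13.64/1,000
= 967.20 + 1447.17 + 642.62 + 478.91 + 543.92 + 260.52 = 4340.35.

4340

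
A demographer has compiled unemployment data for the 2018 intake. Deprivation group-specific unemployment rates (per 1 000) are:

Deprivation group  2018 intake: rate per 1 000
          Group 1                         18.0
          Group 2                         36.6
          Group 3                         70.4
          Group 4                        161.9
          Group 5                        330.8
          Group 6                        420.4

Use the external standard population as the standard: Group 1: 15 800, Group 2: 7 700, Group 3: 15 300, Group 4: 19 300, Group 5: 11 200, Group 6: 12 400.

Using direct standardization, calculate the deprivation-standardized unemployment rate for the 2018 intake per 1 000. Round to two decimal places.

Standard total = 81 700; weights = 0.1934, 0.0942, 0.1873, 0.2362, 0.1371, 0.1518.
Standardized rate: 0.1934×18.0 + 0.0942×36.6 + 0.1873×70.4 + 0.2362×161.9 + 0.1371×330.8 + 0.1518×420.4 = 167.5144 per 1 000.

167.51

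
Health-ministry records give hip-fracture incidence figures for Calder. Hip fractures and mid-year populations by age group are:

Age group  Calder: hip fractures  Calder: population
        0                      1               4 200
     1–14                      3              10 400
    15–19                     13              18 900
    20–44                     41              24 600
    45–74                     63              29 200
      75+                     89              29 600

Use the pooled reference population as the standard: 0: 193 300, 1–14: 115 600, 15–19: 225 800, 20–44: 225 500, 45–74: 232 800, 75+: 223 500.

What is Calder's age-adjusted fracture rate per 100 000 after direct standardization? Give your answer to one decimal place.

146.7

Age-specific rates per 100 000 for Calder: 23.81, 28.85, 68.78, 166.67, 215.75, 300.68.
Standard total = 1 216 500; weights = 0.1589, 0.0950, 0.1856, 0.1854, 0.1914, 0.1837.
Standardized rate: 0.1589×23.81 + 0.0950×28.85 + 0.1856×68.78 + 0.1854×166.67 + 0.1914×215.75 + 0.1837×300.68 = 146.7160 per 100 000.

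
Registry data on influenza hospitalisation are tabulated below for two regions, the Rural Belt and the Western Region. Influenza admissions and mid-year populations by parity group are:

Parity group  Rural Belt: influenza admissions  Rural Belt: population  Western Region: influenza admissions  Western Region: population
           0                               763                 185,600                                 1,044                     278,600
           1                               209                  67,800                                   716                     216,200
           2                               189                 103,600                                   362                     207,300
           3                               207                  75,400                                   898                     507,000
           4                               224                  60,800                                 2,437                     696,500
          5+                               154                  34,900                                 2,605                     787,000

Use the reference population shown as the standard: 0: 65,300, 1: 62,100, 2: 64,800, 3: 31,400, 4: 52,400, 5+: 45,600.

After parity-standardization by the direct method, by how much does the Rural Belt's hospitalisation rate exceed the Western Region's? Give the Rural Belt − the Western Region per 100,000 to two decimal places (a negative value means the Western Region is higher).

32.70

Parity-specific rates per 100,000 for the Rural Belt: 411.10, 308.26, 182.43, 274.54, 368.42, 441.26.
For the Western Region: 374.73, 331.17, 174.63, 177.12, 349.89, 331.00.
Standard total = 321,600; weights = 0.2030, 0.1931, 0.2015, 0.0976, 0.1629, 0.1418.
The Rural Belt: 0.2030×411.10 + 0.1931×308.26 + 0.2015×182.43 + 0.0976×274.54 + 0.1629×368.42 + 0.1418×441.26 = 329.1558 per 100,000.
The Western Region: 0.2030×374.73 + 0.1931×331.17 + 0.2015×174.63 + 0.0976×177.12 + 0.1629×349.89 + 0.1418×331.00 = 296.4595 per 100,000.
Difference = 329.1558 − 296.4595 = 32.6963.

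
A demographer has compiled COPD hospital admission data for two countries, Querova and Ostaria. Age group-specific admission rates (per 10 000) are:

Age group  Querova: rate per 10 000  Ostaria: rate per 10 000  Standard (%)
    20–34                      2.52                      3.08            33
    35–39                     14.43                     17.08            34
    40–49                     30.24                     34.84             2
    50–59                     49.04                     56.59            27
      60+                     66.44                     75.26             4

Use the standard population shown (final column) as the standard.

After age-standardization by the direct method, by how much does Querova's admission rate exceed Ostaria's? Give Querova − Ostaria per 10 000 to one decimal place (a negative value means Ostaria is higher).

Standard weights: 0.33, 0.34, 0.02, 0.27, 0.04.
Querova: 0.3300×2.52 + 0.3400×14.43 + 0.0200×30.24 + 0.2700×49.04 + 0.0400×66.44 = 22.2410 per 10 000.
Ostaria: 0.3300×3.08 + 0.3400×17.08 + 0.0200×34.84 + 0.2700×56.59 + 0.0400×75.26 = 25.8101 per 10 000.
Difference = 22.2410 − 25.8101 = -3.5691.

-3.6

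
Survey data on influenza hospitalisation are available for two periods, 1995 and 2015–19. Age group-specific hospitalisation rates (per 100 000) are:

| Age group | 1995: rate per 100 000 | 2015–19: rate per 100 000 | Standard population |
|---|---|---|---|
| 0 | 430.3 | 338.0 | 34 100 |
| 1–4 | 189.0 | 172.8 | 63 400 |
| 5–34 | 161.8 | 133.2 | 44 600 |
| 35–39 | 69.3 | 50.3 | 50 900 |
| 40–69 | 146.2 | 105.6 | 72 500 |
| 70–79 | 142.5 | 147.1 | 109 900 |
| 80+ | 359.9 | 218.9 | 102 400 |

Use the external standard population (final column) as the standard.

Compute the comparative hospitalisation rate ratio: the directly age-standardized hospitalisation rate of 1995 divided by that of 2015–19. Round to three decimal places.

Standard total = 477 800; weights = 0.0714, 0.1327, 0.0933, 0.1065, 0.1517, 0.2300, 0.2143.
1995: 0.0714×430.3 + 0.1327×189.0 + 0.0933×161.8 + 0.1065×69.3 + 0.1517×146.2 + 0.2300×142.5 + 0.2143×359.9 = 210.3673 per 100 000.
2015–19: 0.0714×338.0 + 0.1327×172.8 + 0.0933×133.2 + 0.1065×50.3 + 0.1517×105.6 + 0.2300×147.1 + 0.2143×218.9 = 161.6157 per 100 000.
Ratio = 210.3673 ÷ 161.6157 = 1.30165.

1.302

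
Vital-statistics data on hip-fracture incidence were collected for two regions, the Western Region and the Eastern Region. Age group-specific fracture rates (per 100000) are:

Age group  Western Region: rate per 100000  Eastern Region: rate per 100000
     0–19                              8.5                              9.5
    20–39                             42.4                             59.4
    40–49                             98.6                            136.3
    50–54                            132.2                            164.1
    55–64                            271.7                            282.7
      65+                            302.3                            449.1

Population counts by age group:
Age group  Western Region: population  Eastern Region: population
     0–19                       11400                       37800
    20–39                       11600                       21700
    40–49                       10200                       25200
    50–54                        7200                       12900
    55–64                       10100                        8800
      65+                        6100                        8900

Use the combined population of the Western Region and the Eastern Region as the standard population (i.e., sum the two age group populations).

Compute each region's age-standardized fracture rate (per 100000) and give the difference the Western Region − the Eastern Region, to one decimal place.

Combined standard total = 171900; weights = 0.2862, 0.1937, 0.2059, 0.1169, 0.1099, 0.0873.
The Western Region: 0.2862×8.5 + 0.1937×42.4 + 0.2059×98.6 + 0.1169×132.2 + 0.1099×271.7 + 0.0873×302.3 = 102.6609 per 100000.
The Eastern Region: 0.2862×9.5 + 0.1937×59.4 + 0.2059×136.3 + 0.1169×164.1 + 0.1099×282.7 + 0.0873×449.1 = 131.7532 per 100000.
Difference = 102.6609 − 131.7532 = -29.0923.

-29.1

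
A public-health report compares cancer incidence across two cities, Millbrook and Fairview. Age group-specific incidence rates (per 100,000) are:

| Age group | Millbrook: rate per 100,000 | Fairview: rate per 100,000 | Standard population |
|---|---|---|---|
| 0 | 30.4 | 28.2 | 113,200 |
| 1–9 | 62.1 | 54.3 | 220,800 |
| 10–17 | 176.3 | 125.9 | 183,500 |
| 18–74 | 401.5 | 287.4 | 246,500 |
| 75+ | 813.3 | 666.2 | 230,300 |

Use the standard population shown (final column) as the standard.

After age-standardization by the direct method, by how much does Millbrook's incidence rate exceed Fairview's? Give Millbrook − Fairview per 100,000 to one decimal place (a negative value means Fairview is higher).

73.6

Standard total = 994,300; weights = 0.1138, 0.2221, 0.1846, 0.2479, 0.2316.
Millbrook: 0.1138×30.4 + 0.2221×62.1 + 0.1846×176.3 + 0.2479×401.5 + 0.2316×813.3 = 337.7016 per 100,000.
Fairview: 0.1138×28.2 + 0.2221×54.3 + 0.1846×125.9 + 0.2479×287.4 + 0.2316×666.2 = 264.0594 per 100,000.
Difference = 337.7016 − 264.0594 = 73.6422.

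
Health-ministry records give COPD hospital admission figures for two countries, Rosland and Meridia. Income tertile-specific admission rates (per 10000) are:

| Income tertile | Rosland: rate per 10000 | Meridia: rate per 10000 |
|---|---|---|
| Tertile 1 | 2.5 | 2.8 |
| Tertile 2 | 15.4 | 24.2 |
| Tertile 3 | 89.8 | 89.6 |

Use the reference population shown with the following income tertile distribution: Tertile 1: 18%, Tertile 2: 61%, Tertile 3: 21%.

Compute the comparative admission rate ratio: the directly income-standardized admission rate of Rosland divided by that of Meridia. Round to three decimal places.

0.842

Standard weights: 0.18, 0.61, 0.21.
Rosland: 0.1800×2.5 + 0.6100×15.4 + 0.2100×89.8 = 28.7020 per 10000.
Meridia: 0.1800×2.8 + 0.6100×24.2 + 0.2100×89.6 = 34.0820 per 10000.
Ratio = 28.7020 ÷ 34.0820 = 0.84215.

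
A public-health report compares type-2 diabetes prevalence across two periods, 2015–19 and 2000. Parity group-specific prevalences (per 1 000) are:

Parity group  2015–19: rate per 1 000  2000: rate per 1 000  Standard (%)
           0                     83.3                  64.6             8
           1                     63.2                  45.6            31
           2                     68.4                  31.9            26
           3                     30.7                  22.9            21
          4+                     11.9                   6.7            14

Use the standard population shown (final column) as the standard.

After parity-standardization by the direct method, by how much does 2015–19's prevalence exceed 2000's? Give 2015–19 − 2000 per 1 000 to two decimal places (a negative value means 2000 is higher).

18.81

Standard weights: 0.08, 0.31, 0.26, 0.21, 0.14.
2015–19: 0.0800×83.3 + 0.3100×63.2 + 0.2600×68.4 + 0.2100×30.7 + 0.1400×11.9 = 52.1530 per 1 000.
2000: 0.0800×64.6 + 0.3100×45.6 + 0.2600×31.9 + 0.2100×22.9 + 0.1400×6.7 = 33.3450 per 1 000.
Difference = 52.1530 − 33.3450 = 18.8080.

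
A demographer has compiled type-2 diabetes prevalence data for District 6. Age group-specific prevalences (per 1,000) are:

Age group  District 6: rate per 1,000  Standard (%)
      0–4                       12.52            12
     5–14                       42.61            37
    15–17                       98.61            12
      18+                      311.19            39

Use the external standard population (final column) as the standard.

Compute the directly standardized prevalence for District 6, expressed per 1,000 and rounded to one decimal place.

150.5

Standard weights: 0.12, 0.37, 0.12, 0.39.
Standardized rate: 0.1200×12.52 + 0.3700×42.61 + 0.1200×98.61 + 0.3900×311.19 = 150.4654 per 1,000.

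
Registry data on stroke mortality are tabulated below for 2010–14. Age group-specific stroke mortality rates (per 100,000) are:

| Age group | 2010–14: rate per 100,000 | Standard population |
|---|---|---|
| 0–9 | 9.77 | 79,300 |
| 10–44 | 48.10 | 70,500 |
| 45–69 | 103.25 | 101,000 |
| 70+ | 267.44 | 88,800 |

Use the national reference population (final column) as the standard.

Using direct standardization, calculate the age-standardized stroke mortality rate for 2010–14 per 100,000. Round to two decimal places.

Standard total = 339,600; weights = 0.2335, 0.2076, 0.2974, 0.2615.
Standardized rate: 0.2335×9.77 + 0.2076×48.10 + 0.2974×103.25 + 0.2615×267.44 = 112.9056 per 100,000.

112.91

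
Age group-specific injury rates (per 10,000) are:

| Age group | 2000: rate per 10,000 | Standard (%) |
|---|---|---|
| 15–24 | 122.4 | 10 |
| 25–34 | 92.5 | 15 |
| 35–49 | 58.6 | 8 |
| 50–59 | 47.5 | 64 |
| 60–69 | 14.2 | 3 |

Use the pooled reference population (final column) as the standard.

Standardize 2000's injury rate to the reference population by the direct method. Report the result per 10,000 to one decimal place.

Standard weights: 0.10, 0.15, 0.08, 0.64, 0.03.
Standardized rate: 0.1000×122.4 + 0.1500×92.5 + 0.0800×58.6 + 0.6400×47.5 + 0.0300×14.2 = 61.6290 per 10,000.

61.6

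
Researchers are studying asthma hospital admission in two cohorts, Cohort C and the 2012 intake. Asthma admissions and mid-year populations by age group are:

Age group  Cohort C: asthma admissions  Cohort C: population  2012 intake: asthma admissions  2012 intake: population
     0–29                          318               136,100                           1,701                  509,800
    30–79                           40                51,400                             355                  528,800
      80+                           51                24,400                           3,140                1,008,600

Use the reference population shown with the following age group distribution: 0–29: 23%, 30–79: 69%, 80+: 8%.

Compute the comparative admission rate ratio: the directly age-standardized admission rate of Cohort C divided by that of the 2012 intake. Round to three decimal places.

0.839

Age-specific rates per 10,000 for Cohort C: 23.37, 7.78, 20.90.
For the 2012 intake: 33.37, 6.71, 31.13.
Standard weights: 0.23, 0.69, 0.08.
Cohort C: 0.2300×23.37 + 0.6900×7.78 + 0.0800×20.90 = 12.4158 per 10,000.
The 2012 intake: 0.2300×33.37 + 0.6900×6.71 + 0.0800×31.13 = 14.7970 per 10,000.
Ratio = 12.4158 ÷ 14.7970 = 0.83908.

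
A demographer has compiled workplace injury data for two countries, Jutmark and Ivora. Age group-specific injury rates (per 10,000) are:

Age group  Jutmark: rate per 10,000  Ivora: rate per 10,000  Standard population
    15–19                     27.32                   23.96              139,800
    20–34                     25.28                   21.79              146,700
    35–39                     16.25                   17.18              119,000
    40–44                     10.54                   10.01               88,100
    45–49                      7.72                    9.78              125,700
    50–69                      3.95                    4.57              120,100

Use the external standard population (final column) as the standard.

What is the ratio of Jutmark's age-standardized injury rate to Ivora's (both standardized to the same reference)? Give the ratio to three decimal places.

Standard total = 739,400; weights = 0.1891, 0.1984, 0.1609, 0.1192, 0.1700, 0.1624.
Jutmark: 0.1891×27.32 + 0.1984×25.28 + 0.1609×16.25 + 0.1192×10.54 + 0.1700×7.72 + 0.1624×3.95 = 16.0063 per 10,000.
Ivora: 0.1891×23.96 + 0.1984×21.79 + 0.1609×17.18 + 0.1192×10.01 + 0.1700×9.78 + 0.1624×4.57 = 15.2160 per 10,000.
Ratio = 16.0063 ÷ 15.2160 = 1.05194.

1.052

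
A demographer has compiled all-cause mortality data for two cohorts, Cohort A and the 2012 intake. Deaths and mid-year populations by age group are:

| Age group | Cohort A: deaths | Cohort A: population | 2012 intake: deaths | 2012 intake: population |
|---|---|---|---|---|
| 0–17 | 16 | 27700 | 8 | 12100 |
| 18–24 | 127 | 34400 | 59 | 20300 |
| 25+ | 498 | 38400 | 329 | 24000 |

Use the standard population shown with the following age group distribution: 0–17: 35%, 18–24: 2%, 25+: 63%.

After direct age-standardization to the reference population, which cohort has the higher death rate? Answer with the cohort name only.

2012 intake

Age-specific rates per 1000 for Cohort A: 0.578, 3.692, 12.969.
For the 2012 intake: 0.661, 2.906, 13.708.
Standard weights: 0.35, 0.02, 0.63.
Cohort A: 0.3500×0.578 + 0.0200×3.692 + 0.6300×12.969 = 8.4463 per 1000.
The 2012 intake: 0.3500×0.661 + 0.0200×2.906 + 0.6300×13.708 = 8.9258 per 1000.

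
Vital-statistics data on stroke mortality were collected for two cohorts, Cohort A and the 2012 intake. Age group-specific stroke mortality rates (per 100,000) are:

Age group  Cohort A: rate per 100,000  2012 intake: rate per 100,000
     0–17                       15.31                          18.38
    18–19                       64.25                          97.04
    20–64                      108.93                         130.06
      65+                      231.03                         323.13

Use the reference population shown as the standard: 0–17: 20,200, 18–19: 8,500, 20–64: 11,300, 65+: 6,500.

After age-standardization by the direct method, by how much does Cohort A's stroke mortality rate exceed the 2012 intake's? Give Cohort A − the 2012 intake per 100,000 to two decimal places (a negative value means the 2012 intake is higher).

-25.34

Standard total = 46,500; weights = 0.4344, 0.1828, 0.2430, 0.1398.
Cohort A: 0.4344×15.31 + 0.1828×64.25 + 0.2430×108.93 + 0.1398×231.03 = 77.1611 per 100,000.
The 2012 intake: 0.4344×18.38 + 0.1828×97.04 + 0.2430×130.06 + 0.1398×323.13 = 102.4976 per 100,000.
Difference = 77.1611 − 102.4976 = -25.3365.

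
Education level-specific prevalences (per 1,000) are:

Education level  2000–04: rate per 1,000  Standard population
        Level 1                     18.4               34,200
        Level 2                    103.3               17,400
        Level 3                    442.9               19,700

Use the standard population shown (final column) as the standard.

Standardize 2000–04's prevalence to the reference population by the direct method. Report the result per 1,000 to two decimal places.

Standard total = 71,300; weights = 0.4797, 0.2440, 0.2763.
Standardized rate: 0.4797×18.4 + 0.2440×103.3 + 0.2763×442.9 = 156.4072 per 1,000.

156.41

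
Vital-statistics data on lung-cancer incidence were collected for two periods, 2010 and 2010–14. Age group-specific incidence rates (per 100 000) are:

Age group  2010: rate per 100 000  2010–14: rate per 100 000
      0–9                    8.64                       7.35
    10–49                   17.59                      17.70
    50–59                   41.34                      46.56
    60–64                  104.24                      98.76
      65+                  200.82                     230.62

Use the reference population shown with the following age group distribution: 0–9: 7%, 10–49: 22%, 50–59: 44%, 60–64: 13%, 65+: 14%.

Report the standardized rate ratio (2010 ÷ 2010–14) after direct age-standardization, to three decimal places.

Standard weights: 0.07, 0.22, 0.44, 0.13, 0.14.
2010: 0.0700×8.64 + 0.2200×17.59 + 0.4400×41.34 + 0.1300×104.24 + 0.1400×200.82 = 64.3302 per 100 000.
2010–14: 0.0700×7.35 + 0.2200×17.70 + 0.4400×46.56 + 0.1300×98.76 + 0.1400×230.62 = 70.0205 per 100 000.
Ratio = 64.3302 ÷ 70.0205 = 0.91873.

0.919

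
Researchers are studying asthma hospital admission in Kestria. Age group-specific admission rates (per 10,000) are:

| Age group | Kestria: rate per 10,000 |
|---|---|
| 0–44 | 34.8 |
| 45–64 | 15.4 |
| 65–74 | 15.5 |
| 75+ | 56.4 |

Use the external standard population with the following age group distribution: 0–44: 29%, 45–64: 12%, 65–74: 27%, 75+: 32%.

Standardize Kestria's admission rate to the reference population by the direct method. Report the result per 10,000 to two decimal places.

Standard weights: 0.29, 0.12, 0.27, 0.32.
Standardized rate: 0.2900×34.8 + 0.1200×15.4 + 0.2700×15.5 + 0.3200×56.4 = 34.1730 per 10,000.

34.17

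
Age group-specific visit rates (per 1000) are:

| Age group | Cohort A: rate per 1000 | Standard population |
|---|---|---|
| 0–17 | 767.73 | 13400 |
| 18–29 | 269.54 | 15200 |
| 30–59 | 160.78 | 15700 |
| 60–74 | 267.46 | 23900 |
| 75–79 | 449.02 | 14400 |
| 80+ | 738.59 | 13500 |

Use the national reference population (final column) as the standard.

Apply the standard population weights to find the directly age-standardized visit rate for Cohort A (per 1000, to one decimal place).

Standard total = 96100; weights = 0.1394, 0.1582, 0.1634, 0.2487, 0.1498, 0.1405.
Standardized rate: 0.1394×767.73 + 0.1582×269.54 + 0.1634×160.78 + 0.2487×267.46 + 0.1498×449.02 + 0.1405×738.59 = 413.5066 per 1000.

413.5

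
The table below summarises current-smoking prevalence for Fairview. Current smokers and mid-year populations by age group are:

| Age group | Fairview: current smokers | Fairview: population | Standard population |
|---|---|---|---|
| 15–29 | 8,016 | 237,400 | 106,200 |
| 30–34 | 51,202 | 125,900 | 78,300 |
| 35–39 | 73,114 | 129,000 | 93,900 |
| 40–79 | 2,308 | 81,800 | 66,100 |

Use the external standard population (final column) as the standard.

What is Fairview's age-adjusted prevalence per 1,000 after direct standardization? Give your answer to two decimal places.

Age-specific rates per 1,000 for Fairview: 33.766, 406.688, 566.775, 28.215.
Standard total = 344,500; weights = 0.3083, 0.2273, 0.2726, 0.1919.
Standardized rate: 0.3083×33.766 + 0.2273×406.688 + 0.2726×566.775 + 0.1919×28.215 = 262.7425 per 1,000.

262.74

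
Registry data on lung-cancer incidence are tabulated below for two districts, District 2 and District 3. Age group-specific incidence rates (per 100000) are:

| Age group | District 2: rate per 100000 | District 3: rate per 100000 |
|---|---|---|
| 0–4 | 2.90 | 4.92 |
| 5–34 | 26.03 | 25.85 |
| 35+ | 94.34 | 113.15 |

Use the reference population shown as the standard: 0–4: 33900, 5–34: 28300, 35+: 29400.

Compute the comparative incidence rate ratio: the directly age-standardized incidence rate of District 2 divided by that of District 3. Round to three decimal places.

0.854

Standard total = 91600; weights = 0.3701, 0.3090, 0.3210.
District 2: 0.3701×2.90 + 0.3090×26.03 + 0.3210×94.34 = 39.3947 per 100000.
District 3: 0.3701×4.92 + 0.3090×25.85 + 0.3210×113.15 = 46.1239 per 100000.
Ratio = 39.3947 ÷ 46.1239 = 0.85411.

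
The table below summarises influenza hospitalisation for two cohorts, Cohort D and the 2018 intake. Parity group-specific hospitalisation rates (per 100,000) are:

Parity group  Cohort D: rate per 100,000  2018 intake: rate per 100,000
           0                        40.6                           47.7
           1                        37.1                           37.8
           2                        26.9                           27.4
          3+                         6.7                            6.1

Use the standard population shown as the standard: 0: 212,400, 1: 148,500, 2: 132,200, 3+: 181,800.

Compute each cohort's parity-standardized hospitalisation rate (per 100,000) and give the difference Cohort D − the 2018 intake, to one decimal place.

-2.3

Standard total = 674,900; weights = 0.3147, 0.2200, 0.1959, 0.2694.
Cohort D: 0.3147×40.6 + 0.2200×37.1 + 0.1959×26.9 + 0.2694×6.7 = 28.0146 per 100,000.
The 2018 intake: 0.3147×47.7 + 0.2200×37.8 + 0.1959×27.4 + 0.2694×6.1 = 30.3394 per 100,000.
Difference = 28.0146 − 30.3394 = -2.3248.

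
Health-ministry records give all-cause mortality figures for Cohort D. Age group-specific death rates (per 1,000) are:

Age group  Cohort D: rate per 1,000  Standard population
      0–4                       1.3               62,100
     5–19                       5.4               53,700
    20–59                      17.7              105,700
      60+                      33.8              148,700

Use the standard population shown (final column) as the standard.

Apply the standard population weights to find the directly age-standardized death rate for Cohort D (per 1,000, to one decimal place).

Standard total = 370,200; weights = 0.1677, 0.1451, 0.2855, 0.4017.
Standardized rate: 0.1677×1.3 + 0.1451×5.4 + 0.2855×17.7 + 0.4017×33.8 = 19.6317 per 1,000.

19.6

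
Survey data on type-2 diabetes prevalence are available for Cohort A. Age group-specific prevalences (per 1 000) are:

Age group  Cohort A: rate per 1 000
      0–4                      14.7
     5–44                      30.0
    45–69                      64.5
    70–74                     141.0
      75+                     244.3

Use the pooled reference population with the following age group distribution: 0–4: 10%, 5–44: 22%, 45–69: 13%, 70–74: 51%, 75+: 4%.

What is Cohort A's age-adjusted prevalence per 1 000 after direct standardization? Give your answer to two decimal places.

Standard weights: 0.10, 0.22, 0.13, 0.51, 0.04.
Standardized rate: 0.1000×14.7 + 0.2200×30.0 + 0.1300×64.5 + 0.5100×141.0 + 0.0400×244.3 = 98.1370 per 1 000.

98.14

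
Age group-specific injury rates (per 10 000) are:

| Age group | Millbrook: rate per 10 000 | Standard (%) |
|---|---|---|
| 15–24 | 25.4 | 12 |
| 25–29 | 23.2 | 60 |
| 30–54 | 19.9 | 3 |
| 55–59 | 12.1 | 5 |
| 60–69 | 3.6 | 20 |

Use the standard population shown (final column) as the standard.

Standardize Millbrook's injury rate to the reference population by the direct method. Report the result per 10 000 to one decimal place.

Standard weights: 0.12, 0.60, 0.03, 0.05, 0.20.
Standardized rate: 0.1200×25.4 + 0.6000×23.2 + 0.0300×19.9 + 0.0500×12.1 + 0.2000×3.6 = 18.8900 per 10 000.

18.9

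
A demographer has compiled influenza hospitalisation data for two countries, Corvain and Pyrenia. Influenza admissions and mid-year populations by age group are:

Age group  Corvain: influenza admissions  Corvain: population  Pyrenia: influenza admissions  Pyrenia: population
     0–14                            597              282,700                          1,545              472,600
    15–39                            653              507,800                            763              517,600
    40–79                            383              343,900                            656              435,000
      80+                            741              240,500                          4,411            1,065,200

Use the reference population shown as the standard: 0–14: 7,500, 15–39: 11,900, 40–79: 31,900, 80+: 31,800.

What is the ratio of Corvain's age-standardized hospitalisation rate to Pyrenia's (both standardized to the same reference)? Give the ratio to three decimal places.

0.742

Age-specific rates per 100,000 for Corvain: 211.18, 128.59, 111.37, 308.11.
For Pyrenia: 326.91, 147.41, 150.80, 414.10.
Standard total = 83,100; weights = 0.0903, 0.1432, 0.3839, 0.3827.
Corvain: 0.0903×211.18 + 0.1432×128.59 + 0.3839×111.37 + 0.3827×308.11 = 198.1303 per 100,000.
Pyrenia: 0.0903×326.91 + 0.1432×147.41 + 0.3839×150.80 + 0.3827×414.10 = 266.9690 per 100,000.
Ratio = 198.1303 ÷ 266.9690 = 0.74215.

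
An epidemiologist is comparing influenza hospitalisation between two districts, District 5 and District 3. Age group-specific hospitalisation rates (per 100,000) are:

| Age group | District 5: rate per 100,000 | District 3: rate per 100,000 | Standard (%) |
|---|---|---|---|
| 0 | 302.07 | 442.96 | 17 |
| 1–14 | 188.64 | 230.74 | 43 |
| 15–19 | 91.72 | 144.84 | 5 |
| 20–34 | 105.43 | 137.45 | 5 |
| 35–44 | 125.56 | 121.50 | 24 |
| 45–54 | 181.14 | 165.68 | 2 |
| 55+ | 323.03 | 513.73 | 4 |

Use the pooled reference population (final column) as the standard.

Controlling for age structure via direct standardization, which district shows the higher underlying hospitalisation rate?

District 3

Standard weights: 0.17, 0.43, 0.05, 0.05, 0.24, 0.02, 0.04.
District 5: 0.1700×302.07 + 0.4300×188.64 + 0.0500×91.72 + 0.0500×105.43 + 0.2400×125.56 + 0.0200×181.14 + 0.0400×323.03 = 189.0030 per 100,000.
District 3: 0.1700×442.96 + 0.4300×230.74 + 0.0500×144.84 + 0.0500×137.45 + 0.2400×121.50 + 0.0200×165.68 + 0.0400×513.73 = 241.6587 per 100,000.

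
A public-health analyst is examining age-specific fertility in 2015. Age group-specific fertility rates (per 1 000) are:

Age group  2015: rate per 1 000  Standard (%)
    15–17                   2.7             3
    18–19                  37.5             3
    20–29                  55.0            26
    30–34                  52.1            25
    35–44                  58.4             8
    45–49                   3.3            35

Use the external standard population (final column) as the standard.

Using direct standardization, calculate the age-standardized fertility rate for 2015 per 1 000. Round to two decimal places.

Standard weights: 0.03, 0.03, 0.26, 0.25, 0.08, 0.35.
Standardized rate: 0.0300×2.7 + 0.0300×37.5 + 0.2600×55.0 + 0.2500×52.1 + 0.0800×58.4 + 0.3500×3.3 = 34.3580 per 1 000.

34.36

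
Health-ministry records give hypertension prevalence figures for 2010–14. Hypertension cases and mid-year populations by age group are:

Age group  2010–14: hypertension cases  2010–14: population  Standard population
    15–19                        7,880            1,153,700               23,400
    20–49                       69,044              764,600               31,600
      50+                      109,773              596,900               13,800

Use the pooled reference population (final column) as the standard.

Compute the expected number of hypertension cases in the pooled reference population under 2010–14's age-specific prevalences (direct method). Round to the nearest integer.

5551

Age-specific rates per 1,000 for 2010–14: 6.830, 90.301, 183.905.
Expected hypertension cases = Σ (standard pop × age-specific rate ÷ 1,000)
= 23,400×6.830/1,000 + 31,600×90.301/1,000 + 13,800×183.905/1,000
= 159.83 + 2853.51 + 2537.89 = 5551.22.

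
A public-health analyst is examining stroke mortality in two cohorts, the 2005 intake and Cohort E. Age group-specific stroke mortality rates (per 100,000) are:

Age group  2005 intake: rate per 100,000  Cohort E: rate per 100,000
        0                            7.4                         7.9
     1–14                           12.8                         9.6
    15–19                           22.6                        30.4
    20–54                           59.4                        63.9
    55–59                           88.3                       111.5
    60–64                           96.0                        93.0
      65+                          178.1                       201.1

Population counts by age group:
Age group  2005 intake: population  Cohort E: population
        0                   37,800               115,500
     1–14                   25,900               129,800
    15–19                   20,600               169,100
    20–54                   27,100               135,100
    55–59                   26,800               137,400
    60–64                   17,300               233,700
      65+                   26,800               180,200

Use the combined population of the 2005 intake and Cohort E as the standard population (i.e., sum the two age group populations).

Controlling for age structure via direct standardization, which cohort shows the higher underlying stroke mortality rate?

Cohort E

Combined standard total = 1,283,100; weights = 0.1195, 0.1213, 0.1478, 0.1264, 0.1280, 0.1956, 0.1613.
The 2005 intake: 0.1195×7.4 + 0.1213×12.8 + 0.1478×22.6 + 0.1264×59.4 + 0.1280×88.3 + 0.1956×96.0 + 0.1613×178.1 = 72.0995 per 100,000.
Cohort E: 0.1195×7.9 + 0.1213×9.6 + 0.1478×30.4 + 0.1264×63.9 + 0.1280×111.5 + 0.1956×93.0 + 0.1613×201.1 = 79.5856 per 100,000.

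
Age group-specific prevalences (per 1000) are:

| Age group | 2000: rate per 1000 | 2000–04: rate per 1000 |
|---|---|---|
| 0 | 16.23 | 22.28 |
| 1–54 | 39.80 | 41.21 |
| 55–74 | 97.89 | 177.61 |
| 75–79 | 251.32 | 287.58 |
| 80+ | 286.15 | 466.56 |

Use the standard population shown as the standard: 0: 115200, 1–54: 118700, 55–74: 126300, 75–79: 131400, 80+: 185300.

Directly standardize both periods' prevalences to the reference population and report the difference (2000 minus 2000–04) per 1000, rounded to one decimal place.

Standard total = 676900; weights = 0.1702, 0.1754, 0.1866, 0.1941, 0.2737.
2000: 0.1702×16.23 + 0.1754×39.80 + 0.1866×97.89 + 0.1941×251.32 + 0.2737×286.15 = 155.1256 per 1000.
2000–04: 0.1702×22.28 + 0.1754×41.21 + 0.1866×177.61 + 0.1941×287.58 + 0.2737×466.56 = 227.7028 per 1000.
Difference = 155.1256 − 227.7028 = -72.5772.

-72.6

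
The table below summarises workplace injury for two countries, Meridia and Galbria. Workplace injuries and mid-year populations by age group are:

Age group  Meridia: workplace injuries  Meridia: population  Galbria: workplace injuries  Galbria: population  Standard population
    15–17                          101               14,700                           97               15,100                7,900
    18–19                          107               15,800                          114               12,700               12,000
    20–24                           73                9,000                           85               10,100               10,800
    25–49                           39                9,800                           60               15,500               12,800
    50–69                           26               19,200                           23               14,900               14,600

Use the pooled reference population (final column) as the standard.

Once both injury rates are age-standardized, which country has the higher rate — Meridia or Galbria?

Galbria

Age-specific rates per 10,000 for Meridia: 68.71, 67.72, 81.11, 39.80, 13.54.
For Galbria: 64.24, 89.76, 84.16, 38.71, 15.44.
Standard total = 58,100; weights = 0.1360, 0.2065, 0.1859, 0.2203, 0.2513.
Meridia: 0.1360×68.71 + 0.2065×67.72 + 0.1859×81.11 + 0.2203×39.80 + 0.2513×13.54 = 50.5773 per 10,000.
Galbria: 0.1360×64.24 + 0.2065×89.76 + 0.1859×84.16 + 0.2203×38.71 + 0.2513×15.44 = 55.3255 per 10,000.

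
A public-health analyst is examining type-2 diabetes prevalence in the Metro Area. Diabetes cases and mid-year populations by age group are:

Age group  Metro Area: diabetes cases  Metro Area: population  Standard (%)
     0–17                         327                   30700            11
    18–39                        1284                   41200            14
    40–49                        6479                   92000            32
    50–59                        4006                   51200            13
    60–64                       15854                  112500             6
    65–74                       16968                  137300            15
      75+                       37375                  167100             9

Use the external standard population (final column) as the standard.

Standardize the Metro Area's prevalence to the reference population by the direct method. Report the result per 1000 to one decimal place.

85.4

Age-specific rates per 1000 for the Metro Area: 10.651, 31.165, 70.424, 78.242, 140.924, 123.583, 223.668.
Standard weights: 0.11, 0.14, 0.32, 0.13, 0.06, 0.15, 0.09.
Standardized rate: 0.1100×10.651 + 0.1400×31.165 + 0.3200×70.424 + 0.1300×78.242 + 0.0600×140.924 + 0.1500×123.583 + 0.0900×223.668 = 85.3650 per 1000.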